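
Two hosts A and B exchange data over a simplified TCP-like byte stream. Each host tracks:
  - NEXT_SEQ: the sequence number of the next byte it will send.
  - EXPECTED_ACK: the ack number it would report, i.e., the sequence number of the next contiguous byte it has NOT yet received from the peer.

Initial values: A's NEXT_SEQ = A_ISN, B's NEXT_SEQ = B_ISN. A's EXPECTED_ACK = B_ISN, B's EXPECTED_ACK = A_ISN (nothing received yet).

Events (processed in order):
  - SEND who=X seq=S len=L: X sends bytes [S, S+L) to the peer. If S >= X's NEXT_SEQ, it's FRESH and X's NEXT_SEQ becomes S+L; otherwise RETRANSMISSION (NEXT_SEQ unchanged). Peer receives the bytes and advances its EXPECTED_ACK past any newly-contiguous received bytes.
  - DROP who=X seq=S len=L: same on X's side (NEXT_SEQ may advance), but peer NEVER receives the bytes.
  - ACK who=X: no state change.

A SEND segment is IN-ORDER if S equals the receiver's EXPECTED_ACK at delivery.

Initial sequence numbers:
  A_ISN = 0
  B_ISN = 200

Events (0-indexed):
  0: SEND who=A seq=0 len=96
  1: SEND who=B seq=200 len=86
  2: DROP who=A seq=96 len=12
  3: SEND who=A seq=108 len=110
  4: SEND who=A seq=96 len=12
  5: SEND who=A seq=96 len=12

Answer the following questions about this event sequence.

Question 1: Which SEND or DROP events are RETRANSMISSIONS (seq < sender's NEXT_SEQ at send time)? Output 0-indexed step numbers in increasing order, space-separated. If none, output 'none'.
Answer: 4 5

Derivation:
Step 0: SEND seq=0 -> fresh
Step 1: SEND seq=200 -> fresh
Step 2: DROP seq=96 -> fresh
Step 3: SEND seq=108 -> fresh
Step 4: SEND seq=96 -> retransmit
Step 5: SEND seq=96 -> retransmit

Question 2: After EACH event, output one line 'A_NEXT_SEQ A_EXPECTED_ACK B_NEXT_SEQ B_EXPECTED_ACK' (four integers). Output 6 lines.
96 200 200 96
96 286 286 96
108 286 286 96
218 286 286 96
218 286 286 218
218 286 286 218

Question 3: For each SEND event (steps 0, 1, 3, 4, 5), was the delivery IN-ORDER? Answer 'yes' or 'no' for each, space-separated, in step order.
Answer: yes yes no yes no

Derivation:
Step 0: SEND seq=0 -> in-order
Step 1: SEND seq=200 -> in-order
Step 3: SEND seq=108 -> out-of-order
Step 4: SEND seq=96 -> in-order
Step 5: SEND seq=96 -> out-of-order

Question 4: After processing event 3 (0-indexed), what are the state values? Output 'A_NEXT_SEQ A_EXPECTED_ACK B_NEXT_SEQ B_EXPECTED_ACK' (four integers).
After event 0: A_seq=96 A_ack=200 B_seq=200 B_ack=96
After event 1: A_seq=96 A_ack=286 B_seq=286 B_ack=96
After event 2: A_seq=108 A_ack=286 B_seq=286 B_ack=96
After event 3: A_seq=218 A_ack=286 B_seq=286 B_ack=96

218 286 286 96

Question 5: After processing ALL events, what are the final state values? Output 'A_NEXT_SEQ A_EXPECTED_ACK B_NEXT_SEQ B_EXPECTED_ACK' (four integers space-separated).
Answer: 218 286 286 218

Derivation:
After event 0: A_seq=96 A_ack=200 B_seq=200 B_ack=96
After event 1: A_seq=96 A_ack=286 B_seq=286 B_ack=96
After event 2: A_seq=108 A_ack=286 B_seq=286 B_ack=96
After event 3: A_seq=218 A_ack=286 B_seq=286 B_ack=96
After event 4: A_seq=218 A_ack=286 B_seq=286 B_ack=218
After event 5: A_seq=218 A_ack=286 B_seq=286 B_ack=218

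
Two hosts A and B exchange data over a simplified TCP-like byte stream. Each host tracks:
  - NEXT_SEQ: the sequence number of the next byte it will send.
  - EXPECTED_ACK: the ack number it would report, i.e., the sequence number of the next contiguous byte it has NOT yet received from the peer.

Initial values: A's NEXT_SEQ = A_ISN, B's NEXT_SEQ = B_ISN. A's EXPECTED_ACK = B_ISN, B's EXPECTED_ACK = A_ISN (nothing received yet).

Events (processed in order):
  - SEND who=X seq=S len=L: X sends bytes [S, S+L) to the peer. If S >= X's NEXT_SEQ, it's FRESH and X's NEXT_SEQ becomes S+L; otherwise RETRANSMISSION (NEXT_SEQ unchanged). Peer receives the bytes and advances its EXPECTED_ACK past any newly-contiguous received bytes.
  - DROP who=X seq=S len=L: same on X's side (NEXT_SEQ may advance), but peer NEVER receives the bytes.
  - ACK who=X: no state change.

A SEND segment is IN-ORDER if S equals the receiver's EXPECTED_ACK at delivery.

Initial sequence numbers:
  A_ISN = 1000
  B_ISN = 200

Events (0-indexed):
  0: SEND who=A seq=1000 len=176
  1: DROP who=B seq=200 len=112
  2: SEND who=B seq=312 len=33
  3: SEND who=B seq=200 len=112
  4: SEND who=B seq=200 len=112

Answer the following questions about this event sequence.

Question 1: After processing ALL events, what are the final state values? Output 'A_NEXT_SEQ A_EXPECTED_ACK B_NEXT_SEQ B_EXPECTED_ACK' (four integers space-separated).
Answer: 1176 345 345 1176

Derivation:
After event 0: A_seq=1176 A_ack=200 B_seq=200 B_ack=1176
After event 1: A_seq=1176 A_ack=200 B_seq=312 B_ack=1176
After event 2: A_seq=1176 A_ack=200 B_seq=345 B_ack=1176
After event 3: A_seq=1176 A_ack=345 B_seq=345 B_ack=1176
After event 4: A_seq=1176 A_ack=345 B_seq=345 B_ack=1176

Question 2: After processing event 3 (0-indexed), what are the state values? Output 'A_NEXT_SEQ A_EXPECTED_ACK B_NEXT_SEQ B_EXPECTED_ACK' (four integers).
After event 0: A_seq=1176 A_ack=200 B_seq=200 B_ack=1176
After event 1: A_seq=1176 A_ack=200 B_seq=312 B_ack=1176
After event 2: A_seq=1176 A_ack=200 B_seq=345 B_ack=1176
After event 3: A_seq=1176 A_ack=345 B_seq=345 B_ack=1176

1176 345 345 1176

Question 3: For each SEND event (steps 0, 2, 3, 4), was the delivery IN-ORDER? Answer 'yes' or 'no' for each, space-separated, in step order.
Step 0: SEND seq=1000 -> in-order
Step 2: SEND seq=312 -> out-of-order
Step 3: SEND seq=200 -> in-order
Step 4: SEND seq=200 -> out-of-order

Answer: yes no yes no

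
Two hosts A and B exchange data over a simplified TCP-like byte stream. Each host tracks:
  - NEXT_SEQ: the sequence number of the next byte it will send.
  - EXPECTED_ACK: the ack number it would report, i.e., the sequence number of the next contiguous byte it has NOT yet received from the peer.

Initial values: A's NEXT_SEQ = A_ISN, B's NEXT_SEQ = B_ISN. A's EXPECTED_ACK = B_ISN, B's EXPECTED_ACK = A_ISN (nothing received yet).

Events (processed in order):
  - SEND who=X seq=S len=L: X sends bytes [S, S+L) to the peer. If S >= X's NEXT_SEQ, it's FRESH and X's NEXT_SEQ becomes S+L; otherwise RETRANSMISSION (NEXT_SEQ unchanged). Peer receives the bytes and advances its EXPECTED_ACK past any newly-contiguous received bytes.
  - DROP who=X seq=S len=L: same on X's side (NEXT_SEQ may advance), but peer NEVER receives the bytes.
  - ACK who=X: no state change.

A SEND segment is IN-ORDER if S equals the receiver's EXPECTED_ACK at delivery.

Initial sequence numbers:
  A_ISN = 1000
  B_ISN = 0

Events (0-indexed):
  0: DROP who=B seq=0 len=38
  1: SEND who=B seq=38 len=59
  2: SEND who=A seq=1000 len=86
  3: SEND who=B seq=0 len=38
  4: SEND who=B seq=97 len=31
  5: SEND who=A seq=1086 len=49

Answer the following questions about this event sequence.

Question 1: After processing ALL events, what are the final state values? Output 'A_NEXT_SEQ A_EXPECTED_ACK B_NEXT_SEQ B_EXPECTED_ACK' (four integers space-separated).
Answer: 1135 128 128 1135

Derivation:
After event 0: A_seq=1000 A_ack=0 B_seq=38 B_ack=1000
After event 1: A_seq=1000 A_ack=0 B_seq=97 B_ack=1000
After event 2: A_seq=1086 A_ack=0 B_seq=97 B_ack=1086
After event 3: A_seq=1086 A_ack=97 B_seq=97 B_ack=1086
After event 4: A_seq=1086 A_ack=128 B_seq=128 B_ack=1086
After event 5: A_seq=1135 A_ack=128 B_seq=128 B_ack=1135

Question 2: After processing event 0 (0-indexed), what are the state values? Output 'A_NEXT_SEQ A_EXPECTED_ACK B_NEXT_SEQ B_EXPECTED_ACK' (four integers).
After event 0: A_seq=1000 A_ack=0 B_seq=38 B_ack=1000

1000 0 38 1000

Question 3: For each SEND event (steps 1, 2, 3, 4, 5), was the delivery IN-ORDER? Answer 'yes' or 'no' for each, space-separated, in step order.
Step 1: SEND seq=38 -> out-of-order
Step 2: SEND seq=1000 -> in-order
Step 3: SEND seq=0 -> in-order
Step 4: SEND seq=97 -> in-order
Step 5: SEND seq=1086 -> in-order

Answer: no yes yes yes yes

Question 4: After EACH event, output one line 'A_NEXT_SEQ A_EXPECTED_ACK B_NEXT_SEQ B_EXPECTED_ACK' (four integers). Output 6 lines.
1000 0 38 1000
1000 0 97 1000
1086 0 97 1086
1086 97 97 1086
1086 128 128 1086
1135 128 128 1135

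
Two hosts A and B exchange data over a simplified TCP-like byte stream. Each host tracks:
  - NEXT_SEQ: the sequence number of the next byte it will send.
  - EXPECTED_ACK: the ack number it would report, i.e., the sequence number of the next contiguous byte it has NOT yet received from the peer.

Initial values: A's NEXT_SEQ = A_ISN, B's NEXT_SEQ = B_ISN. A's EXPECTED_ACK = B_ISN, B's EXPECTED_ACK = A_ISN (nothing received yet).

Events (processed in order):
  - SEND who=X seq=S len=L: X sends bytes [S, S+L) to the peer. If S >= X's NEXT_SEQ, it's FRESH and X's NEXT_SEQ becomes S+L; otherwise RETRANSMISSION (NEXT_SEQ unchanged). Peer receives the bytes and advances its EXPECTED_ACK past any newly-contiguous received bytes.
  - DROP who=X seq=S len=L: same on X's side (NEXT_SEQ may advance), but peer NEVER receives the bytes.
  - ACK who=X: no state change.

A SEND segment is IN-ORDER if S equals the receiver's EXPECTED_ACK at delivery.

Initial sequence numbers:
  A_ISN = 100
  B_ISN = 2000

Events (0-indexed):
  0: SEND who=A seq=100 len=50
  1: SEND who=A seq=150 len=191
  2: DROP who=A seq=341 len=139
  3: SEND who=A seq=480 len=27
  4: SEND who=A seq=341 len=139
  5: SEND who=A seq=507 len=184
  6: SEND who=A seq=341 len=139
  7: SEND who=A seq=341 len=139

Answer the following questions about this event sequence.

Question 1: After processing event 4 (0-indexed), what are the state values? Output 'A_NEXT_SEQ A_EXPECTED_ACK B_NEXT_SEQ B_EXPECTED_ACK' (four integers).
After event 0: A_seq=150 A_ack=2000 B_seq=2000 B_ack=150
After event 1: A_seq=341 A_ack=2000 B_seq=2000 B_ack=341
After event 2: A_seq=480 A_ack=2000 B_seq=2000 B_ack=341
After event 3: A_seq=507 A_ack=2000 B_seq=2000 B_ack=341
After event 4: A_seq=507 A_ack=2000 B_seq=2000 B_ack=507

507 2000 2000 507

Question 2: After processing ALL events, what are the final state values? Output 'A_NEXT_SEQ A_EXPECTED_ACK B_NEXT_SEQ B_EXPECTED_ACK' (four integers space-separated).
Answer: 691 2000 2000 691

Derivation:
After event 0: A_seq=150 A_ack=2000 B_seq=2000 B_ack=150
After event 1: A_seq=341 A_ack=2000 B_seq=2000 B_ack=341
After event 2: A_seq=480 A_ack=2000 B_seq=2000 B_ack=341
After event 3: A_seq=507 A_ack=2000 B_seq=2000 B_ack=341
After event 4: A_seq=507 A_ack=2000 B_seq=2000 B_ack=507
After event 5: A_seq=691 A_ack=2000 B_seq=2000 B_ack=691
After event 6: A_seq=691 A_ack=2000 B_seq=2000 B_ack=691
After event 7: A_seq=691 A_ack=2000 B_seq=2000 B_ack=691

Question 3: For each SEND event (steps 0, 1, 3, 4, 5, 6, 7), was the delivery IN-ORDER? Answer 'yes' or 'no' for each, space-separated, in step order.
Answer: yes yes no yes yes no no

Derivation:
Step 0: SEND seq=100 -> in-order
Step 1: SEND seq=150 -> in-order
Step 3: SEND seq=480 -> out-of-order
Step 4: SEND seq=341 -> in-order
Step 5: SEND seq=507 -> in-order
Step 6: SEND seq=341 -> out-of-order
Step 7: SEND seq=341 -> out-of-order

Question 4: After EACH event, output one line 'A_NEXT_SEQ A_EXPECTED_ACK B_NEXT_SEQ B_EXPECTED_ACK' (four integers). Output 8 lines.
150 2000 2000 150
341 2000 2000 341
480 2000 2000 341
507 2000 2000 341
507 2000 2000 507
691 2000 2000 691
691 2000 2000 691
691 2000 2000 691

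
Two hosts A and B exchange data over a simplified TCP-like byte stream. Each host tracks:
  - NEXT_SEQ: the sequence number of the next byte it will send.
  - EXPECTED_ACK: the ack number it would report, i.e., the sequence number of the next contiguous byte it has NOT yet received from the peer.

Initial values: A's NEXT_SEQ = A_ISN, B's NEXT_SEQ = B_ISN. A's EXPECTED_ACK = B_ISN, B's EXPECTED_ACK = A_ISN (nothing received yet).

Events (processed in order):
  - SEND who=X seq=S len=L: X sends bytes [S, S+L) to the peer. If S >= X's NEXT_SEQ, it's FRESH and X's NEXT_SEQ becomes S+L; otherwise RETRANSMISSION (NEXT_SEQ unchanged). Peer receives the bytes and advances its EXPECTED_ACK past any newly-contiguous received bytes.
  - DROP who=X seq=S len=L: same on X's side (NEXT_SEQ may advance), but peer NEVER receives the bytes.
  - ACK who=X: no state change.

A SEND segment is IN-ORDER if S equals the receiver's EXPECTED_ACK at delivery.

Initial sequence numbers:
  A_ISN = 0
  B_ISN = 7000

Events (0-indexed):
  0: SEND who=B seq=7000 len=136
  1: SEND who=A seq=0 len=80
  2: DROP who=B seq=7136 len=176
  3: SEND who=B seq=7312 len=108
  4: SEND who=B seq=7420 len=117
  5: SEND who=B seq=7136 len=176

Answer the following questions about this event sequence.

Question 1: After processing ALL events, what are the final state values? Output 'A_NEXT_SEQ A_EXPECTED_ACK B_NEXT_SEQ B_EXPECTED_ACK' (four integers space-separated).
Answer: 80 7537 7537 80

Derivation:
After event 0: A_seq=0 A_ack=7136 B_seq=7136 B_ack=0
After event 1: A_seq=80 A_ack=7136 B_seq=7136 B_ack=80
After event 2: A_seq=80 A_ack=7136 B_seq=7312 B_ack=80
After event 3: A_seq=80 A_ack=7136 B_seq=7420 B_ack=80
After event 4: A_seq=80 A_ack=7136 B_seq=7537 B_ack=80
After event 5: A_seq=80 A_ack=7537 B_seq=7537 B_ack=80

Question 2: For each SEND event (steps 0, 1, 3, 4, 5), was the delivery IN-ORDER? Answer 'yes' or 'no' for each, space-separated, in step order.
Step 0: SEND seq=7000 -> in-order
Step 1: SEND seq=0 -> in-order
Step 3: SEND seq=7312 -> out-of-order
Step 4: SEND seq=7420 -> out-of-order
Step 5: SEND seq=7136 -> in-order

Answer: yes yes no no yes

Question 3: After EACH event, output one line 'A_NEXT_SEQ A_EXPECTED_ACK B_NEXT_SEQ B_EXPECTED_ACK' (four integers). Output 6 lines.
0 7136 7136 0
80 7136 7136 80
80 7136 7312 80
80 7136 7420 80
80 7136 7537 80
80 7537 7537 80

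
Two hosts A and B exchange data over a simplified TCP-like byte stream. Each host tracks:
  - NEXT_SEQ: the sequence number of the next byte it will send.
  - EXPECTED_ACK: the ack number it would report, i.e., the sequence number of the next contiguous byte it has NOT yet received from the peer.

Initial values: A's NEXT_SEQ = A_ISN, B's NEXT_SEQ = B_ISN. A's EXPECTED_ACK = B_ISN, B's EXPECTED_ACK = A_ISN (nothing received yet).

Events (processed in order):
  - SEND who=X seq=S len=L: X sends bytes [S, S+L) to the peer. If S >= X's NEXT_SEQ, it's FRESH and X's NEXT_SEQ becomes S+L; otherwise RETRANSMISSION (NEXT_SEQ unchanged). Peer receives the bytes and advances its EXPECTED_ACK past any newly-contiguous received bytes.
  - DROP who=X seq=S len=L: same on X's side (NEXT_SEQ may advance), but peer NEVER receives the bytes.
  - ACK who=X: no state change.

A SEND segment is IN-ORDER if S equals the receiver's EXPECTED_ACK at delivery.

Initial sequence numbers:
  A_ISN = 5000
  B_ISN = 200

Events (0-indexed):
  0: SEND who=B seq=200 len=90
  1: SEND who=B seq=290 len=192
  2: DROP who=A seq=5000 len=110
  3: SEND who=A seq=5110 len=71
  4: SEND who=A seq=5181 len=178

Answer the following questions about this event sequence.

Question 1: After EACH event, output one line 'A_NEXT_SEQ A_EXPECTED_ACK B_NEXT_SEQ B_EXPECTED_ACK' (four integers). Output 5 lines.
5000 290 290 5000
5000 482 482 5000
5110 482 482 5000
5181 482 482 5000
5359 482 482 5000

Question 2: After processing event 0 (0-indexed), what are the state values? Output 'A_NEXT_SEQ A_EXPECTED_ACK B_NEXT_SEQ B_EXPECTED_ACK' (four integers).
After event 0: A_seq=5000 A_ack=290 B_seq=290 B_ack=5000

5000 290 290 5000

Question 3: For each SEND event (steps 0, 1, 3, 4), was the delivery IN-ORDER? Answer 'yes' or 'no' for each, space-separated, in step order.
Step 0: SEND seq=200 -> in-order
Step 1: SEND seq=290 -> in-order
Step 3: SEND seq=5110 -> out-of-order
Step 4: SEND seq=5181 -> out-of-order

Answer: yes yes no no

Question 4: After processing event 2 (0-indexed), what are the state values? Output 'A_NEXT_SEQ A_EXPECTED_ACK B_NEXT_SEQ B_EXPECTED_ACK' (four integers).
After event 0: A_seq=5000 A_ack=290 B_seq=290 B_ack=5000
After event 1: A_seq=5000 A_ack=482 B_seq=482 B_ack=5000
After event 2: A_seq=5110 A_ack=482 B_seq=482 B_ack=5000

5110 482 482 5000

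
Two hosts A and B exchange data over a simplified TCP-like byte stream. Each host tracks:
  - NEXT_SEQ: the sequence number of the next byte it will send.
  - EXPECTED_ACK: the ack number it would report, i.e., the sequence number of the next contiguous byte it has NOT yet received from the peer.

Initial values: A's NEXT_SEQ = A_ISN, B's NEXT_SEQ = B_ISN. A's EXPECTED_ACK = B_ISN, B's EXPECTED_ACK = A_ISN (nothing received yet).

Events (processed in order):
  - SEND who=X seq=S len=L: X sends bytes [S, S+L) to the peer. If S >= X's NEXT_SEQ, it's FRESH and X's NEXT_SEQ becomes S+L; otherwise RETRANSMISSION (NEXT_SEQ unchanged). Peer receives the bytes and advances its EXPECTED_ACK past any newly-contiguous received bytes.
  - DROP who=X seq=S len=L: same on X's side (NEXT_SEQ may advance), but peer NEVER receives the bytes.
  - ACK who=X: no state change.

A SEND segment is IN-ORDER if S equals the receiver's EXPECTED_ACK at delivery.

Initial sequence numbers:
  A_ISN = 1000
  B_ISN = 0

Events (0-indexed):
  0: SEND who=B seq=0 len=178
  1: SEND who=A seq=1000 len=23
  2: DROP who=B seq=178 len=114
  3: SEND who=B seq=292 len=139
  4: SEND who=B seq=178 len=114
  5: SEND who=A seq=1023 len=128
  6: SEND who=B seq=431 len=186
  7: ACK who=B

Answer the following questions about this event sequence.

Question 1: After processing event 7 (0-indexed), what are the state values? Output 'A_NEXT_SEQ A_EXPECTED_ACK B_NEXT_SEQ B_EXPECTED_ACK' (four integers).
After event 0: A_seq=1000 A_ack=178 B_seq=178 B_ack=1000
After event 1: A_seq=1023 A_ack=178 B_seq=178 B_ack=1023
After event 2: A_seq=1023 A_ack=178 B_seq=292 B_ack=1023
After event 3: A_seq=1023 A_ack=178 B_seq=431 B_ack=1023
After event 4: A_seq=1023 A_ack=431 B_seq=431 B_ack=1023
After event 5: A_seq=1151 A_ack=431 B_seq=431 B_ack=1151
After event 6: A_seq=1151 A_ack=617 B_seq=617 B_ack=1151
After event 7: A_seq=1151 A_ack=617 B_seq=617 B_ack=1151

1151 617 617 1151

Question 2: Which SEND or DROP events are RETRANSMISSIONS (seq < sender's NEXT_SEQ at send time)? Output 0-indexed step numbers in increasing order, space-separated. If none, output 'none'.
Step 0: SEND seq=0 -> fresh
Step 1: SEND seq=1000 -> fresh
Step 2: DROP seq=178 -> fresh
Step 3: SEND seq=292 -> fresh
Step 4: SEND seq=178 -> retransmit
Step 5: SEND seq=1023 -> fresh
Step 6: SEND seq=431 -> fresh

Answer: 4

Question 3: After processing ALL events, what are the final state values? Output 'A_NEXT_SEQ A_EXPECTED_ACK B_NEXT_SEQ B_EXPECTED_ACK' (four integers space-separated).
Answer: 1151 617 617 1151

Derivation:
After event 0: A_seq=1000 A_ack=178 B_seq=178 B_ack=1000
After event 1: A_seq=1023 A_ack=178 B_seq=178 B_ack=1023
After event 2: A_seq=1023 A_ack=178 B_seq=292 B_ack=1023
After event 3: A_seq=1023 A_ack=178 B_seq=431 B_ack=1023
After event 4: A_seq=1023 A_ack=431 B_seq=431 B_ack=1023
After event 5: A_seq=1151 A_ack=431 B_seq=431 B_ack=1151
After event 6: A_seq=1151 A_ack=617 B_seq=617 B_ack=1151
After event 7: A_seq=1151 A_ack=617 B_seq=617 B_ack=1151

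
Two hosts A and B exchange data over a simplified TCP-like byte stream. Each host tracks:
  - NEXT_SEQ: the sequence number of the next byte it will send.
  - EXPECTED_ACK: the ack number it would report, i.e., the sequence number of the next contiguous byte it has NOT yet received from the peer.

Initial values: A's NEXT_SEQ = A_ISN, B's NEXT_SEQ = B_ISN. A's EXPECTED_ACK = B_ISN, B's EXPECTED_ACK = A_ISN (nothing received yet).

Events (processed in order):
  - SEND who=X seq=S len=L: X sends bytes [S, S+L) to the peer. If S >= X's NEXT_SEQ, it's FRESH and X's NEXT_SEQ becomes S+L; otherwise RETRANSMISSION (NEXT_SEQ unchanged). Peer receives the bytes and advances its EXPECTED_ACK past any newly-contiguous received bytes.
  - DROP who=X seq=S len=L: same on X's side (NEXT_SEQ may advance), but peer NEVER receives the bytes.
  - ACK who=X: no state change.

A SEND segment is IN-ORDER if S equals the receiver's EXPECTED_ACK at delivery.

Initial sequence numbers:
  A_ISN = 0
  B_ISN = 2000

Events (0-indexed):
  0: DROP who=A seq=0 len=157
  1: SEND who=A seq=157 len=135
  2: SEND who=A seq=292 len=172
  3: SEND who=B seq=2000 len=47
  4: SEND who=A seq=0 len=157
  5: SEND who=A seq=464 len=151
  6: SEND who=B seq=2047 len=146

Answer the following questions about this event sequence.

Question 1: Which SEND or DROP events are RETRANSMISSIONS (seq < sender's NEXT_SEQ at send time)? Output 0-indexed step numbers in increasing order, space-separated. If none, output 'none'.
Step 0: DROP seq=0 -> fresh
Step 1: SEND seq=157 -> fresh
Step 2: SEND seq=292 -> fresh
Step 3: SEND seq=2000 -> fresh
Step 4: SEND seq=0 -> retransmit
Step 5: SEND seq=464 -> fresh
Step 6: SEND seq=2047 -> fresh

Answer: 4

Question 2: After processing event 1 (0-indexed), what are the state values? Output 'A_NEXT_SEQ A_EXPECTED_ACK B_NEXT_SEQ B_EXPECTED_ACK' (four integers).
After event 0: A_seq=157 A_ack=2000 B_seq=2000 B_ack=0
After event 1: A_seq=292 A_ack=2000 B_seq=2000 B_ack=0

292 2000 2000 0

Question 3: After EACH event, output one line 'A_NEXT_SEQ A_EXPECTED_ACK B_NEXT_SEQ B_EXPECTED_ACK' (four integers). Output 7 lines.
157 2000 2000 0
292 2000 2000 0
464 2000 2000 0
464 2047 2047 0
464 2047 2047 464
615 2047 2047 615
615 2193 2193 615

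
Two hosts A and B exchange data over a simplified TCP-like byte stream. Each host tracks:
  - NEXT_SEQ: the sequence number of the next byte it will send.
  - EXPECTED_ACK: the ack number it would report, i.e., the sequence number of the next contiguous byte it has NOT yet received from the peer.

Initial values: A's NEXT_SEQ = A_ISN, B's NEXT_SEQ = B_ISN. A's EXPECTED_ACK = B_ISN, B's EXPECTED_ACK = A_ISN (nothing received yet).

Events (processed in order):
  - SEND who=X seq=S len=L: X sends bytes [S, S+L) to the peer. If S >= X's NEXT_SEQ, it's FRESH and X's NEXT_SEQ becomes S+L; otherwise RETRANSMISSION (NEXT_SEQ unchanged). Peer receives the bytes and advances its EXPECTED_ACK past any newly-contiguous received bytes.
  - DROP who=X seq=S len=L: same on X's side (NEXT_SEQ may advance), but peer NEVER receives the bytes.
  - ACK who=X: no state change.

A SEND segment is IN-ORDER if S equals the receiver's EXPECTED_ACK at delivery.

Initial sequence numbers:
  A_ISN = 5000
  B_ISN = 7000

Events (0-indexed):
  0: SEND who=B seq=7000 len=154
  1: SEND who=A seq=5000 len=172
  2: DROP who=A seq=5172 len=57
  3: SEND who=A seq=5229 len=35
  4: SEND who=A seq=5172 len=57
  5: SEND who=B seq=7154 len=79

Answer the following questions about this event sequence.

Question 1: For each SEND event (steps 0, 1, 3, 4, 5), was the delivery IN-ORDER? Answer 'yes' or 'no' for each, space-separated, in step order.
Answer: yes yes no yes yes

Derivation:
Step 0: SEND seq=7000 -> in-order
Step 1: SEND seq=5000 -> in-order
Step 3: SEND seq=5229 -> out-of-order
Step 4: SEND seq=5172 -> in-order
Step 5: SEND seq=7154 -> in-order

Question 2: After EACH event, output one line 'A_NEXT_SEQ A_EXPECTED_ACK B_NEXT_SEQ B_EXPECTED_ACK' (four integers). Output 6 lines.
5000 7154 7154 5000
5172 7154 7154 5172
5229 7154 7154 5172
5264 7154 7154 5172
5264 7154 7154 5264
5264 7233 7233 5264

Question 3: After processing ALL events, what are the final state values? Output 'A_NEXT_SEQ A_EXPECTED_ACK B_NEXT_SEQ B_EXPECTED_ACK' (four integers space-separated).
After event 0: A_seq=5000 A_ack=7154 B_seq=7154 B_ack=5000
After event 1: A_seq=5172 A_ack=7154 B_seq=7154 B_ack=5172
After event 2: A_seq=5229 A_ack=7154 B_seq=7154 B_ack=5172
After event 3: A_seq=5264 A_ack=7154 B_seq=7154 B_ack=5172
After event 4: A_seq=5264 A_ack=7154 B_seq=7154 B_ack=5264
After event 5: A_seq=5264 A_ack=7233 B_seq=7233 B_ack=5264

Answer: 5264 7233 7233 5264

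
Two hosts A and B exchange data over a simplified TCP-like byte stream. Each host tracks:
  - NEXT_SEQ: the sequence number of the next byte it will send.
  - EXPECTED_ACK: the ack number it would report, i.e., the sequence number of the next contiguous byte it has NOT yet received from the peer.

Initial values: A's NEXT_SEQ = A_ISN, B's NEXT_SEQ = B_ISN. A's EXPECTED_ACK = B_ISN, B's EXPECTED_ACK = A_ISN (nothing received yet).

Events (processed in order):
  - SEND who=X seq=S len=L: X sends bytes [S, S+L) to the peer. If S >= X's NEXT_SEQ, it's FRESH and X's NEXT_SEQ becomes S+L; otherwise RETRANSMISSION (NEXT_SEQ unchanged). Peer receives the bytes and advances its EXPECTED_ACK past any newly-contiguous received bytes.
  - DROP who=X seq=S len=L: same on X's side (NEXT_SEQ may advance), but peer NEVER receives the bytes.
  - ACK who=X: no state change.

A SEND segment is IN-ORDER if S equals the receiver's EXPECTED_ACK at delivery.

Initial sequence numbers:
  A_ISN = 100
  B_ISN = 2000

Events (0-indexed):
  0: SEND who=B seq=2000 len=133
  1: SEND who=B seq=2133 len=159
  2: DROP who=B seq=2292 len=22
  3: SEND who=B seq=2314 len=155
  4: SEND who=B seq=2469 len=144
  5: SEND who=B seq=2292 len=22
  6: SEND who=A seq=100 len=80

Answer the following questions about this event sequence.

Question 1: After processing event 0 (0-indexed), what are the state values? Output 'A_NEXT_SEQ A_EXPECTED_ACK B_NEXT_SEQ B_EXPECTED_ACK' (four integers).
After event 0: A_seq=100 A_ack=2133 B_seq=2133 B_ack=100

100 2133 2133 100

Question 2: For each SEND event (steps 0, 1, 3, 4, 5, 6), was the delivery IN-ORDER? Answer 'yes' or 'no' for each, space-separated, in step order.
Answer: yes yes no no yes yes

Derivation:
Step 0: SEND seq=2000 -> in-order
Step 1: SEND seq=2133 -> in-order
Step 3: SEND seq=2314 -> out-of-order
Step 4: SEND seq=2469 -> out-of-order
Step 5: SEND seq=2292 -> in-order
Step 6: SEND seq=100 -> in-order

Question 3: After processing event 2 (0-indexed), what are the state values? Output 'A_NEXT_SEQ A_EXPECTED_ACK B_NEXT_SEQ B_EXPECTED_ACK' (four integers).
After event 0: A_seq=100 A_ack=2133 B_seq=2133 B_ack=100
After event 1: A_seq=100 A_ack=2292 B_seq=2292 B_ack=100
After event 2: A_seq=100 A_ack=2292 B_seq=2314 B_ack=100

100 2292 2314 100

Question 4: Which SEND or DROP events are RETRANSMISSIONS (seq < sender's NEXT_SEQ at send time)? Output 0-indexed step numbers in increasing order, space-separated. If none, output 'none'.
Answer: 5

Derivation:
Step 0: SEND seq=2000 -> fresh
Step 1: SEND seq=2133 -> fresh
Step 2: DROP seq=2292 -> fresh
Step 3: SEND seq=2314 -> fresh
Step 4: SEND seq=2469 -> fresh
Step 5: SEND seq=2292 -> retransmit
Step 6: SEND seq=100 -> fresh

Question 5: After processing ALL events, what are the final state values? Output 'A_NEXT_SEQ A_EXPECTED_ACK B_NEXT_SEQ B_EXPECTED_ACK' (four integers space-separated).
Answer: 180 2613 2613 180

Derivation:
After event 0: A_seq=100 A_ack=2133 B_seq=2133 B_ack=100
After event 1: A_seq=100 A_ack=2292 B_seq=2292 B_ack=100
After event 2: A_seq=100 A_ack=2292 B_seq=2314 B_ack=100
After event 3: A_seq=100 A_ack=2292 B_seq=2469 B_ack=100
After event 4: A_seq=100 A_ack=2292 B_seq=2613 B_ack=100
After event 5: A_seq=100 A_ack=2613 B_seq=2613 B_ack=100
After event 6: A_seq=180 A_ack=2613 B_seq=2613 B_ack=180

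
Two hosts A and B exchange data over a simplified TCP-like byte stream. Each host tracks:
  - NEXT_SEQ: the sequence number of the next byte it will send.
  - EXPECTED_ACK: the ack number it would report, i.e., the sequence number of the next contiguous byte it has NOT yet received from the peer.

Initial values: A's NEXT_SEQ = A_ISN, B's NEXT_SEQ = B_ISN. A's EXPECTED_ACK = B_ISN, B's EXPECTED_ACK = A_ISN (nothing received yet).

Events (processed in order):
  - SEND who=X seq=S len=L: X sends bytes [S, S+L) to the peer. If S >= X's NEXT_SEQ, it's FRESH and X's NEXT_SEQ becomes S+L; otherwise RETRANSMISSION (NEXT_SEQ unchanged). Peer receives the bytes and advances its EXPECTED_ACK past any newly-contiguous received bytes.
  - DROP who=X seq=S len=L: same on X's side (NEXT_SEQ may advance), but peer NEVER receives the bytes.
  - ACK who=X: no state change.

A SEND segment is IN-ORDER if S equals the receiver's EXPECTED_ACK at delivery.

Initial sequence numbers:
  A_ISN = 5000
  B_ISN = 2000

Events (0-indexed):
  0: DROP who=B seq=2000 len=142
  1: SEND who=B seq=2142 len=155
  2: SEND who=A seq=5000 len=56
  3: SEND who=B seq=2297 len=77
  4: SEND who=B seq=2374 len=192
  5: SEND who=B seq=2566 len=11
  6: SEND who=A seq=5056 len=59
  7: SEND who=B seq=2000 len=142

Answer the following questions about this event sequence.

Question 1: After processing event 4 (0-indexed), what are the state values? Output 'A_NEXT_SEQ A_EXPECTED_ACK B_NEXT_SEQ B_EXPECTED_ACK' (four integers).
After event 0: A_seq=5000 A_ack=2000 B_seq=2142 B_ack=5000
After event 1: A_seq=5000 A_ack=2000 B_seq=2297 B_ack=5000
After event 2: A_seq=5056 A_ack=2000 B_seq=2297 B_ack=5056
After event 3: A_seq=5056 A_ack=2000 B_seq=2374 B_ack=5056
After event 4: A_seq=5056 A_ack=2000 B_seq=2566 B_ack=5056

5056 2000 2566 5056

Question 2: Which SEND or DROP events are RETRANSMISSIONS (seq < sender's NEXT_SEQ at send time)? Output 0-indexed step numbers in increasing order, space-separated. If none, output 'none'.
Answer: 7

Derivation:
Step 0: DROP seq=2000 -> fresh
Step 1: SEND seq=2142 -> fresh
Step 2: SEND seq=5000 -> fresh
Step 3: SEND seq=2297 -> fresh
Step 4: SEND seq=2374 -> fresh
Step 5: SEND seq=2566 -> fresh
Step 6: SEND seq=5056 -> fresh
Step 7: SEND seq=2000 -> retransmit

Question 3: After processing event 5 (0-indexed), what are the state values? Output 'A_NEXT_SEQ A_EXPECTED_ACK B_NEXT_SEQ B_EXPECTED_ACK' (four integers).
After event 0: A_seq=5000 A_ack=2000 B_seq=2142 B_ack=5000
After event 1: A_seq=5000 A_ack=2000 B_seq=2297 B_ack=5000
After event 2: A_seq=5056 A_ack=2000 B_seq=2297 B_ack=5056
After event 3: A_seq=5056 A_ack=2000 B_seq=2374 B_ack=5056
After event 4: A_seq=5056 A_ack=2000 B_seq=2566 B_ack=5056
After event 5: A_seq=5056 A_ack=2000 B_seq=2577 B_ack=5056

5056 2000 2577 5056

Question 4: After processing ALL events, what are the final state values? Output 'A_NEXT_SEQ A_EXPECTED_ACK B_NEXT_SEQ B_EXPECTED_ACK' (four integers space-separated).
After event 0: A_seq=5000 A_ack=2000 B_seq=2142 B_ack=5000
After event 1: A_seq=5000 A_ack=2000 B_seq=2297 B_ack=5000
After event 2: A_seq=5056 A_ack=2000 B_seq=2297 B_ack=5056
After event 3: A_seq=5056 A_ack=2000 B_seq=2374 B_ack=5056
After event 4: A_seq=5056 A_ack=2000 B_seq=2566 B_ack=5056
After event 5: A_seq=5056 A_ack=2000 B_seq=2577 B_ack=5056
After event 6: A_seq=5115 A_ack=2000 B_seq=2577 B_ack=5115
After event 7: A_seq=5115 A_ack=2577 B_seq=2577 B_ack=5115

Answer: 5115 2577 2577 5115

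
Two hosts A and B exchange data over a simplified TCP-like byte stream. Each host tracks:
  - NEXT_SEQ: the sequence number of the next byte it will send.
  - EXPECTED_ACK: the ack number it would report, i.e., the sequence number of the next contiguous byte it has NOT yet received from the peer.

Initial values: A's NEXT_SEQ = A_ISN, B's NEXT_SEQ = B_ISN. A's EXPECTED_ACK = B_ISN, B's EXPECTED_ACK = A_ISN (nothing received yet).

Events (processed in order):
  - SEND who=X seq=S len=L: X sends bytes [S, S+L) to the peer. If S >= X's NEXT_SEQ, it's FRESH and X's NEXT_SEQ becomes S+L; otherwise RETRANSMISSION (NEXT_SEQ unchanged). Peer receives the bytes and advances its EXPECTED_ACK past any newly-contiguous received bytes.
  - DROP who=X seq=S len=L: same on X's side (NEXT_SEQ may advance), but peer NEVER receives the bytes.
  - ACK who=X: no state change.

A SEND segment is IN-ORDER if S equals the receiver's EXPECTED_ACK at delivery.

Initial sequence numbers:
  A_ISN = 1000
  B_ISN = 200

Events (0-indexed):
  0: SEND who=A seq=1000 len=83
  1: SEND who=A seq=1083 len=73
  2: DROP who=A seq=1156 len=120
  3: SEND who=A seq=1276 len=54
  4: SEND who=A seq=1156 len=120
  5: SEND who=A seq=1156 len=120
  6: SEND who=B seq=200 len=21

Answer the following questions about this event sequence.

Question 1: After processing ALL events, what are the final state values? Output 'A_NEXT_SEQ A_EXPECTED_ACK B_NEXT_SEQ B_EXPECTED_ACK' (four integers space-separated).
After event 0: A_seq=1083 A_ack=200 B_seq=200 B_ack=1083
After event 1: A_seq=1156 A_ack=200 B_seq=200 B_ack=1156
After event 2: A_seq=1276 A_ack=200 B_seq=200 B_ack=1156
After event 3: A_seq=1330 A_ack=200 B_seq=200 B_ack=1156
After event 4: A_seq=1330 A_ack=200 B_seq=200 B_ack=1330
After event 5: A_seq=1330 A_ack=200 B_seq=200 B_ack=1330
After event 6: A_seq=1330 A_ack=221 B_seq=221 B_ack=1330

Answer: 1330 221 221 1330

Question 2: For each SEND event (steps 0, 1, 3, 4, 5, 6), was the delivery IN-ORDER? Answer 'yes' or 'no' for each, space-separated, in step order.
Step 0: SEND seq=1000 -> in-order
Step 1: SEND seq=1083 -> in-order
Step 3: SEND seq=1276 -> out-of-order
Step 4: SEND seq=1156 -> in-order
Step 5: SEND seq=1156 -> out-of-order
Step 6: SEND seq=200 -> in-order

Answer: yes yes no yes no yes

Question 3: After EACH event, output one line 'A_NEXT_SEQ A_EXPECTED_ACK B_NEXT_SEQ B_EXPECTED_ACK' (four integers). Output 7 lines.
1083 200 200 1083
1156 200 200 1156
1276 200 200 1156
1330 200 200 1156
1330 200 200 1330
1330 200 200 1330
1330 221 221 1330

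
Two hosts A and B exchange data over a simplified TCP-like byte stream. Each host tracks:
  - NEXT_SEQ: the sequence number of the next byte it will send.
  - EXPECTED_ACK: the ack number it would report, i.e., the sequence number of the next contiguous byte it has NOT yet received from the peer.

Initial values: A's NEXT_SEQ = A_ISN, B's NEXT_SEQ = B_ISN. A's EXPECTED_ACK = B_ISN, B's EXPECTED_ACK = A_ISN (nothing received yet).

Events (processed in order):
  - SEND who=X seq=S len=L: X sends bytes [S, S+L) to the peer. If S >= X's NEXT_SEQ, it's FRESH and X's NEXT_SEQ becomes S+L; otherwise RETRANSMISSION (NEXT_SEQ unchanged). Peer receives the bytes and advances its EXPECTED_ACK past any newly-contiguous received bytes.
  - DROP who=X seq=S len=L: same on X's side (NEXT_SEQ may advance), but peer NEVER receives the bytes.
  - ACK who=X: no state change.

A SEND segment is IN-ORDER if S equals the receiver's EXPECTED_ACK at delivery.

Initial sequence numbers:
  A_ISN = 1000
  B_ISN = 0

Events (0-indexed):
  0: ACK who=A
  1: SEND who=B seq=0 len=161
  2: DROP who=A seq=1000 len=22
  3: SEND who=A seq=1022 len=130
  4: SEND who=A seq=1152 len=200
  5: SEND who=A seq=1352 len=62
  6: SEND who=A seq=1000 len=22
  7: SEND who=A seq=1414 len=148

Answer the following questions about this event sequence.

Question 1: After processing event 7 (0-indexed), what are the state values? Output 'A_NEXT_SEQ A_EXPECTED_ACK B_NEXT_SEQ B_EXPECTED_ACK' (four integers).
After event 0: A_seq=1000 A_ack=0 B_seq=0 B_ack=1000
After event 1: A_seq=1000 A_ack=161 B_seq=161 B_ack=1000
After event 2: A_seq=1022 A_ack=161 B_seq=161 B_ack=1000
After event 3: A_seq=1152 A_ack=161 B_seq=161 B_ack=1000
After event 4: A_seq=1352 A_ack=161 B_seq=161 B_ack=1000
After event 5: A_seq=1414 A_ack=161 B_seq=161 B_ack=1000
After event 6: A_seq=1414 A_ack=161 B_seq=161 B_ack=1414
After event 7: A_seq=1562 A_ack=161 B_seq=161 B_ack=1562

1562 161 161 1562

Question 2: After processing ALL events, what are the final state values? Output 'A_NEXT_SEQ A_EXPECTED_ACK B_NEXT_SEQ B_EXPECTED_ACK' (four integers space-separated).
After event 0: A_seq=1000 A_ack=0 B_seq=0 B_ack=1000
After event 1: A_seq=1000 A_ack=161 B_seq=161 B_ack=1000
After event 2: A_seq=1022 A_ack=161 B_seq=161 B_ack=1000
After event 3: A_seq=1152 A_ack=161 B_seq=161 B_ack=1000
After event 4: A_seq=1352 A_ack=161 B_seq=161 B_ack=1000
After event 5: A_seq=1414 A_ack=161 B_seq=161 B_ack=1000
After event 6: A_seq=1414 A_ack=161 B_seq=161 B_ack=1414
After event 7: A_seq=1562 A_ack=161 B_seq=161 B_ack=1562

Answer: 1562 161 161 1562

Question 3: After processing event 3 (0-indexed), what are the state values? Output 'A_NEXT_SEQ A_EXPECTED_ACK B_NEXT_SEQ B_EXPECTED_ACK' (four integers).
After event 0: A_seq=1000 A_ack=0 B_seq=0 B_ack=1000
After event 1: A_seq=1000 A_ack=161 B_seq=161 B_ack=1000
After event 2: A_seq=1022 A_ack=161 B_seq=161 B_ack=1000
After event 3: A_seq=1152 A_ack=161 B_seq=161 B_ack=1000

1152 161 161 1000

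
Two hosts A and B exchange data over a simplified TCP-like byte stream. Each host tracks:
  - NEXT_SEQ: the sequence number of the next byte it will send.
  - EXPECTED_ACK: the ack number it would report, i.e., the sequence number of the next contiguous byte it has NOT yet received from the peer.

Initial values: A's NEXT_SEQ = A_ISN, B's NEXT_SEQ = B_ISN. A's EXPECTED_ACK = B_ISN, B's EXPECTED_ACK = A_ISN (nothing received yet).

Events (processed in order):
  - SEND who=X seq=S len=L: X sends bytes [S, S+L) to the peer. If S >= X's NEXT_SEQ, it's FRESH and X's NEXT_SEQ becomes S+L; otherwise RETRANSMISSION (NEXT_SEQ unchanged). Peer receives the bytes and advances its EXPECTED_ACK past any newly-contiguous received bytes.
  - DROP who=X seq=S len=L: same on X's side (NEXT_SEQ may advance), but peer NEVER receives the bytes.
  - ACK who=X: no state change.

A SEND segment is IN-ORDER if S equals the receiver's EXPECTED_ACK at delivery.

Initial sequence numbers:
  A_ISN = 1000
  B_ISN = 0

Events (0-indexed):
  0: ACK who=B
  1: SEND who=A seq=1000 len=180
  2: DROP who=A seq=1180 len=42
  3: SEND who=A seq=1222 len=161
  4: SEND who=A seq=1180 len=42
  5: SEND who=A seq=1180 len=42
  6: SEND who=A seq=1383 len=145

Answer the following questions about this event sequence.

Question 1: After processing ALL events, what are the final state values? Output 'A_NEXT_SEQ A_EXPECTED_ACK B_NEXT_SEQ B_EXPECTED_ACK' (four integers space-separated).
After event 0: A_seq=1000 A_ack=0 B_seq=0 B_ack=1000
After event 1: A_seq=1180 A_ack=0 B_seq=0 B_ack=1180
After event 2: A_seq=1222 A_ack=0 B_seq=0 B_ack=1180
After event 3: A_seq=1383 A_ack=0 B_seq=0 B_ack=1180
After event 4: A_seq=1383 A_ack=0 B_seq=0 B_ack=1383
After event 5: A_seq=1383 A_ack=0 B_seq=0 B_ack=1383
After event 6: A_seq=1528 A_ack=0 B_seq=0 B_ack=1528

Answer: 1528 0 0 1528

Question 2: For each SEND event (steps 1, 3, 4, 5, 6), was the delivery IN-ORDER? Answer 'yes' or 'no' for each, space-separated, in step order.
Step 1: SEND seq=1000 -> in-order
Step 3: SEND seq=1222 -> out-of-order
Step 4: SEND seq=1180 -> in-order
Step 5: SEND seq=1180 -> out-of-order
Step 6: SEND seq=1383 -> in-order

Answer: yes no yes no yes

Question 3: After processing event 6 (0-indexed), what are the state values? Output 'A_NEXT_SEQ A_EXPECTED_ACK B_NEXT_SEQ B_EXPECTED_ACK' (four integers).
After event 0: A_seq=1000 A_ack=0 B_seq=0 B_ack=1000
After event 1: A_seq=1180 A_ack=0 B_seq=0 B_ack=1180
After event 2: A_seq=1222 A_ack=0 B_seq=0 B_ack=1180
After event 3: A_seq=1383 A_ack=0 B_seq=0 B_ack=1180
After event 4: A_seq=1383 A_ack=0 B_seq=0 B_ack=1383
After event 5: A_seq=1383 A_ack=0 B_seq=0 B_ack=1383
After event 6: A_seq=1528 A_ack=0 B_seq=0 B_ack=1528

1528 0 0 1528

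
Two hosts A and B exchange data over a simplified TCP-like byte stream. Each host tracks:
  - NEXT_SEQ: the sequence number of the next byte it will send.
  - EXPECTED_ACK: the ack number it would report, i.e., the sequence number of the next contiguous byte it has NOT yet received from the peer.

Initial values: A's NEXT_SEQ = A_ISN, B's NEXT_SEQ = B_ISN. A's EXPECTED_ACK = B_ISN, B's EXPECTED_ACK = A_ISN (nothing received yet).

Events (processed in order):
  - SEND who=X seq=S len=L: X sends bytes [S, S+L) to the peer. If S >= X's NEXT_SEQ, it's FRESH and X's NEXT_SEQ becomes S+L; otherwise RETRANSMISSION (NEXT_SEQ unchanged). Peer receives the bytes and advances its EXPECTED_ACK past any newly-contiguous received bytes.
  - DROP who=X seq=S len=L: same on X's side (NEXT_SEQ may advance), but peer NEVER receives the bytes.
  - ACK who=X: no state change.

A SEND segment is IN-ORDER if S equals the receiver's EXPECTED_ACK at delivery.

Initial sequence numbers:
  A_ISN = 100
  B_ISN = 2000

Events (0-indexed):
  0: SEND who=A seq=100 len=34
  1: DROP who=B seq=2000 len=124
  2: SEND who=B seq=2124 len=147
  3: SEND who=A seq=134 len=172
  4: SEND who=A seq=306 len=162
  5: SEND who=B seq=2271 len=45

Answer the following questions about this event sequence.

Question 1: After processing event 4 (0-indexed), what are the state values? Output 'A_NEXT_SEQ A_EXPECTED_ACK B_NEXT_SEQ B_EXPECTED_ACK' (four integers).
After event 0: A_seq=134 A_ack=2000 B_seq=2000 B_ack=134
After event 1: A_seq=134 A_ack=2000 B_seq=2124 B_ack=134
After event 2: A_seq=134 A_ack=2000 B_seq=2271 B_ack=134
After event 3: A_seq=306 A_ack=2000 B_seq=2271 B_ack=306
After event 4: A_seq=468 A_ack=2000 B_seq=2271 B_ack=468

468 2000 2271 468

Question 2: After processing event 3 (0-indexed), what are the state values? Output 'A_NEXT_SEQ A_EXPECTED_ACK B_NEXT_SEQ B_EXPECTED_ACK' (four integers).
After event 0: A_seq=134 A_ack=2000 B_seq=2000 B_ack=134
After event 1: A_seq=134 A_ack=2000 B_seq=2124 B_ack=134
After event 2: A_seq=134 A_ack=2000 B_seq=2271 B_ack=134
After event 3: A_seq=306 A_ack=2000 B_seq=2271 B_ack=306

306 2000 2271 306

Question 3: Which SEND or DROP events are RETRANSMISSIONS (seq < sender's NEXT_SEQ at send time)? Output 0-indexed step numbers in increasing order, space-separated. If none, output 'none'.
Answer: none

Derivation:
Step 0: SEND seq=100 -> fresh
Step 1: DROP seq=2000 -> fresh
Step 2: SEND seq=2124 -> fresh
Step 3: SEND seq=134 -> fresh
Step 4: SEND seq=306 -> fresh
Step 5: SEND seq=2271 -> fresh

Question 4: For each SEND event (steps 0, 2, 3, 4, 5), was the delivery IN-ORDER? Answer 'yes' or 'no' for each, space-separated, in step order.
Answer: yes no yes yes no

Derivation:
Step 0: SEND seq=100 -> in-order
Step 2: SEND seq=2124 -> out-of-order
Step 3: SEND seq=134 -> in-order
Step 4: SEND seq=306 -> in-order
Step 5: SEND seq=2271 -> out-of-order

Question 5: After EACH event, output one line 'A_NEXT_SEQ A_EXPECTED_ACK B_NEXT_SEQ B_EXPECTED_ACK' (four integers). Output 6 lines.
134 2000 2000 134
134 2000 2124 134
134 2000 2271 134
306 2000 2271 306
468 2000 2271 468
468 2000 2316 468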